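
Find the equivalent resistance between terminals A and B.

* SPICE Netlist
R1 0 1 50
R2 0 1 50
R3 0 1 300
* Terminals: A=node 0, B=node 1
Reduce the network between node 0 (A) and node 1 (B) by series/parallel combination:
  Rp1 = R1 ‖ R2 ‖ R3 (parallel, all between nodes 0 and 1) = 1/(1/50 + 1/50 + 1/300) = 23.08 Ω
R_eq = 23.08 Ω

Final answer: 23.08 Ω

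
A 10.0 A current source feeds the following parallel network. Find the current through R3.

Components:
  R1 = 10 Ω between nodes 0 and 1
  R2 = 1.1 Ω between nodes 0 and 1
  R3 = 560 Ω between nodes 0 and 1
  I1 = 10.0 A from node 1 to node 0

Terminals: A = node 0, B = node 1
All resistors sit directly between nodes 0 and 1, so they are in parallel and share one voltage V; the full source current 10 A splits among them.
1/R_par = 1/10 + 1/1.1 + 1/560 = 1.011 S  =>  R_par = 0.9892 Ω
V = I × R_par = 10 × 0.9892 = 9.892 V
I_R3 = V/R3 = 9.892/560 = 0.01767 A

Final answer: 0.01767 A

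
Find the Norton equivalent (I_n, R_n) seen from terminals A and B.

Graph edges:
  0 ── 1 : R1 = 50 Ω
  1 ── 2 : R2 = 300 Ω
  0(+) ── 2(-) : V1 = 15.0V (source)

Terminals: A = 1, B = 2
Find the Thévenin equivalent first; then I_n = V_th/R_th and R_n = R_th.
Step 1 — V_th is the open-circuit voltage V_A - V_B (nothing connected across the terminals).
Nodal analysis, taking node 2 as the 0 V reference.
Source V1 fixes V_0 = 15 V.
KCL at each unknown node (sum of currents leaving = 0; resistances in Ω):
  Node 1: (V_1 - 15)/50 + (V_1 - 0)/300 = 0
Collecting terms: 0.02333 × V_1 = 0.3  =>  V_1 = 12.86 V
V_th = V_1 - V_2 = 12.86 - 0 = 12.86 V
Step 2 — R_th: zero the source — replace V1 by a short circuit (node 2 merges into node 0) — and find the resistance seen between A (node 1) and B (node 0).
Reduce the network between node 1 (A) and node 0 (B) by series/parallel combination:
  Rp1 = R1 ‖ R2 (parallel, both between nodes 0 and 1) = 1/(1/50 + 1/300) = 42.86 Ω
R_th = 42.86 Ω
I_n = V_th/R_th = 12.86/42.86 = 0.3 A, and R_n = R_th = 42.86 Ω

Final answer: I_n = 0.3 A, R_n = 42.86 Ω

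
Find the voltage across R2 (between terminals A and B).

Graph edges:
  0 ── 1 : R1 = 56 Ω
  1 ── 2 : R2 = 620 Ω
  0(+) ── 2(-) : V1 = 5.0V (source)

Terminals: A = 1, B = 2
R1 and R2 are in series across V1 (node 0 → node 1 → node 2), and the output A–B is taken across R2, so this is a voltage divider.
Series current: I = V1/(R1 + R2) = 5/(56 + 620) = 5/676 = 0.007396 A
V_R2 = I × R2 = V1 × R2/(R1 + R2) = 5 × 620/676 = 4.586 V

Final answer: 4.586 V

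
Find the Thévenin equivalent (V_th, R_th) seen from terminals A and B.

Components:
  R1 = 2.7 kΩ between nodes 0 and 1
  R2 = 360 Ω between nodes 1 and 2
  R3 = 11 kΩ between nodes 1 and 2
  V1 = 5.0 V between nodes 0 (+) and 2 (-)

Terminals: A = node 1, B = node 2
Step 1 — V_th is the open-circuit voltage V_A - V_B (nothing connected across the terminals).
Nodal analysis, taking node 2 as the 0 V reference.
Source V1 fixes V_0 = 5 V.
KCL at each unknown node (sum of currents leaving = 0; resistances in Ω):
  Node 1: (V_1 - 5)/2700 + (V_1 - 0)/360 + (V_1 - 0)/11000 = 0
Collecting terms: 0.003239 × V_1 = 0.001852  =>  V_1 = 0.5717 V
V_th = V_1 - V_2 = 0.5717 - 0 = 0.5717 V
Step 2 — R_th: zero the source — replace V1 by a short circuit (node 2 merges into node 0) — and find the resistance seen between A (node 1) and B (node 0).
Reduce the network between node 1 (A) and node 0 (B) by series/parallel combination:
  Rp1 = R1 ‖ R2 ‖ R3 (parallel, all between nodes 0 and 1) = 1/(1/2700 + 1/360 + 1/11000) = 308.7 Ω
R_th = 308.7 Ω

Final answer: V_th = 0.5717 V, R_th = 308.7 Ω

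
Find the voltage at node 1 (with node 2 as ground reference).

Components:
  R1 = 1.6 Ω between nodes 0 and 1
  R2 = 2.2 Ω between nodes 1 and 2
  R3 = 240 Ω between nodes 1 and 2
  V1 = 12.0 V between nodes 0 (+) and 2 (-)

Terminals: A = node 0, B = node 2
Nodal analysis, taking node 2 as the 0 V reference.
Source V1 fixes V_0 = 12 V.
KCL at each unknown node (sum of currents leaving = 0; resistances in Ω):
  Node 1: (V_1 - 12)/1.6 + (V_1 - 0)/2.2 + (V_1 - 0)/240 = 0
Collecting terms: 1.084 × V_1 = 7.5  =>  V_1 = 6.921 V
The requested potential is V_1 = 6.921 V.

Final answer: V_1 = 6.921 V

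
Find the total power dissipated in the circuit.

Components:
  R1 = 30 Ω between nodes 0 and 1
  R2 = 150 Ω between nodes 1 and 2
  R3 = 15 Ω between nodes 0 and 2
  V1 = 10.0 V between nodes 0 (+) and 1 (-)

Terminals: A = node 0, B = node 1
Nodal analysis, taking node 1 as the 0 V reference.
Source V1 fixes V_0 = 10 V.
KCL at each unknown node (sum of currents leaving = 0; resistances in Ω):
  Node 2: (V_2 - 0)/150 + (V_2 - 10)/15 = 0
Collecting terms: 0.07333 × V_2 = 0.6667  =>  V_2 = 9.091 V
Power in each resistor, P = (ΔV)²/R:
  P_R1 = (10 - 0)²/30 = 3.333 W
  P_R2 = (0 - 9.091)²/150 = 0.551 W
  P_R3 = (10 - 9.091)²/15 = 0.0551 W
P_total = P_R1 + P_R2 + P_R3 = 3.939 W

Final answer: 3.939 W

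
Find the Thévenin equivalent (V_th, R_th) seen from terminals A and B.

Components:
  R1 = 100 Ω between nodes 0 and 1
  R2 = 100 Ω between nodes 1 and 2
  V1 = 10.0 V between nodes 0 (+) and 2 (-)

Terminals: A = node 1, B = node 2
Step 1 — V_th is the open-circuit voltage V_A - V_B (nothing connected across the terminals).
Nodal analysis, taking node 2 as the 0 V reference.
Source V1 fixes V_0 = 10 V.
KCL at each unknown node (sum of currents leaving = 0; resistances in Ω):
  Node 1: (V_1 - 10)/100 + (V_1 - 0)/100 = 0
Collecting terms: 0.02 × V_1 = 0.1  =>  V_1 = 5 V
V_th = V_1 - V_2 = 5 - 0 = 5 V
Step 2 — R_th: zero the source — replace V1 by a short circuit (node 2 merges into node 0) — and find the resistance seen between A (node 1) and B (node 0).
Reduce the network between node 1 (A) and node 0 (B) by series/parallel combination:
  Rp1 = R1 ‖ R2 (parallel, both between nodes 0 and 1) = 1/(1/100 + 1/100) = 50 Ω
R_th = 50 Ω

Final answer: V_th = 5 V, R_th = 50 Ω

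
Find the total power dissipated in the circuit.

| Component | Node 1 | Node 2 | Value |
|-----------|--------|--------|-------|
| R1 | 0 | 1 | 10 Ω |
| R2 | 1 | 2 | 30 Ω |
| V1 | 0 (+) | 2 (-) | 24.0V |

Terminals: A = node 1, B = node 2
Nodal analysis, taking node 2 as the 0 V reference.
Source V1 fixes V_0 = 24 V.
KCL at each unknown node (sum of currents leaving = 0; resistances in Ω):
  Node 1: (V_1 - 24)/10 + (V_1 - 0)/30 = 0
Collecting terms: 0.1333 × V_1 = 2.4  =>  V_1 = 18 V
Power in each resistor, P = (ΔV)²/R:
  P_R1 = (24 - 18)²/10 = 3.6 W
  P_R2 = (18 - 0)²/30 = 10.8 W
P_total = P_R1 + P_R2 = 14.4 W

Final answer: 14.4 W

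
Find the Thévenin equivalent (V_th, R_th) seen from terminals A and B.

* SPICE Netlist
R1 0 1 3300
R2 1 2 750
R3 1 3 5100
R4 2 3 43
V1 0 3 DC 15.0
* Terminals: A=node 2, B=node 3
Step 1 — V_th is the open-circuit voltage V_A - V_B (nothing connected across the terminals).
Nodal analysis, taking node 3 as the 0 V reference.
Source V1 fixes V_0 = 15 V.
KCL at each unknown node (sum of currents leaving = 0; resistances in Ω):
  Node 1: (V_1 - 15)/3300 + (V_1 - V_2)/750 + (V_1 - 0)/5100 = 0
  Node 2: (V_2 - V_1)/750 + (V_2 - 0)/43 = 0
Collecting terms (coefficients in siemens):
  0.001832·V_1 - 0.001333·V_2 = 0.004545
  0.02459·V_2 - 0.001333·V_1 = 0
Determinant D = (0.001832)(0.02459) - (-0.001333)(-0.001333) = 0.00004328
V_1 = [(0.004545)(0.02459) - (-0.001333)(0)]/D = 2.582 V
V_2 = [(0.001832)(0) - (0.004545)(-0.001333)]/D = 0.14 V
V_th = V_2 - V_3 = 0.14 - 0 = 0.14 V
Step 2 — R_th: zero the source — replace V1 by a short circuit (node 3 merges into node 0) — and find the resistance seen between A (node 2) and B (node 0).
Reduce the network between node 2 (A) and node 0 (B) by series/parallel combination:
  Rp1 = R1 ‖ R3 (parallel, both between nodes 0 and 1) = 1/(1/3300 + 1/5100) = 2004 Ω
  Rs1 = R2 + Rp1 (series, joined only at node 1) = 750 + 2004 = 2754 Ω
  Rp2 = R4 ‖ Rs1 (parallel, both between nodes 0 and 2) = 1/(1/43 + 1/2754) = 42.34 Ω
R_th = 42.34 Ω

Final answer: V_th = 0.14 V, R_th = 42.34 Ω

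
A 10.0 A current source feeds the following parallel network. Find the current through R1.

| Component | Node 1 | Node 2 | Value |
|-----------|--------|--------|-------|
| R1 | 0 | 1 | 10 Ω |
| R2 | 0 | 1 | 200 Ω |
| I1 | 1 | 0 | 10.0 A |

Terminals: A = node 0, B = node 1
All resistors sit directly between nodes 0 and 1, so they are in parallel and share one voltage V; the full source current 10 A splits among them.
1/R_par = 1/10 + 1/200 = 0.105 S  =>  R_par = 9.524 Ω
V = I × R_par = 10 × 9.524 = 95.24 V
I_R1 = V/R1 = 95.24/10 = 9.524 A

Final answer: 9.524 A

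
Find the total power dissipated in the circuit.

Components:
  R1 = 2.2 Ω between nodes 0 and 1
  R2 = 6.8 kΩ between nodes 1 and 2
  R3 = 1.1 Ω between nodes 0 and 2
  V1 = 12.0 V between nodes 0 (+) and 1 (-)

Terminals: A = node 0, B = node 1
Nodal analysis, taking node 1 as the 0 V reference.
Source V1 fixes V_0 = 12 V.
KCL at each unknown node (sum of currents leaving = 0; resistances in Ω):
  Node 2: (V_2 - 0)/6800 + (V_2 - 12)/1.1 = 0
Collecting terms: 0.9092 × V_2 = 10.91  =>  V_2 = 12 V
Power in each resistor, P = (ΔV)²/R:
  P_R1 = (12 - 0)²/2.2 = 65.45 W
  P_R2 = (0 - 12)²/6800 = 0.02117 W
  P_R3 = (12 - 12)²/1.1 = 0.000003424 W
P_total = P_R1 + P_R2 + P_R3 = 65.48 W

Final answer: 65.48 W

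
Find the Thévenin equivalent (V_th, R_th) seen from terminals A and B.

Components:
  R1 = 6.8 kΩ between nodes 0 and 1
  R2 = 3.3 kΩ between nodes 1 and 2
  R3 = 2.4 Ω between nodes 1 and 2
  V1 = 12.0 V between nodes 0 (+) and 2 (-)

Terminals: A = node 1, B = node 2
Step 1 — V_th is the open-circuit voltage V_A - V_B (nothing connected across the terminals).
Nodal analysis, taking node 2 as the 0 V reference.
Source V1 fixes V_0 = 12 V.
KCL at each unknown node (sum of currents leaving = 0; resistances in Ω):
  Node 1: (V_1 - 12)/6800 + (V_1 - 0)/3300 + (V_1 - 0)/2.4 = 0
Collecting terms: 0.4171 × V_1 = 0.001765  =>  V_1 = 0.004231 V
V_th = V_1 - V_2 = 0.004231 - 0 = 0.004231 V
Step 2 — R_th: zero the source — replace V1 by a short circuit (node 2 merges into node 0) — and find the resistance seen between A (node 1) and B (node 0).
Reduce the network between node 1 (A) and node 0 (B) by series/parallel combination:
  Rp1 = R1 ‖ R2 ‖ R3 (parallel, all between nodes 0 and 1) = 1/(1/6800 + 1/3300 + 1/2.4) = 2.397 Ω
R_th = 2.397 Ω

Final answer: V_th = 0.004231 V, R_th = 2.397 Ω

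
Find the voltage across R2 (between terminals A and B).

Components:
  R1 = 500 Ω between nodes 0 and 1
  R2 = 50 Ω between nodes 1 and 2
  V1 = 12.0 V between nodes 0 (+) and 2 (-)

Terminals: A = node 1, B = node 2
R1 and R2 are in series across V1 (node 0 → node 1 → node 2), and the output A–B is taken across R2, so this is a voltage divider.
Series current: I = V1/(R1 + R2) = 12/(500 + 50) = 12/550 = 0.02182 A
V_R2 = I × R2 = V1 × R2/(R1 + R2) = 12 × 50/550 = 1.091 V

Final answer: 1.091 V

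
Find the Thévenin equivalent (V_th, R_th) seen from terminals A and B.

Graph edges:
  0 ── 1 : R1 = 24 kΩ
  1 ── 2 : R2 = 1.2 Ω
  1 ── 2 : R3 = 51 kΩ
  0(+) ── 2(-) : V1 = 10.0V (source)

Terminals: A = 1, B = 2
Step 1 — V_th is the open-circuit voltage V_A - V_B (nothing connected across the terminals).
Nodal analysis, taking node 2 as the 0 V reference.
Source V1 fixes V_0 = 10 V.
KCL at each unknown node (sum of currents leaving = 0; resistances in Ω):
  Node 1: (V_1 - 10)/24000 + (V_1 - 0)/1.2 + (V_1 - 0)/51000 = 0
Collecting terms: 0.8334 × V_1 = 0.0004167  =>  V_1 = 0.0005 V
V_th = V_1 - V_2 = 0.0005 - 0 = 0.0005 V
Step 2 — R_th: zero the source — replace V1 by a short circuit (node 2 merges into node 0) — and find the resistance seen between A (node 1) and B (node 0).
Reduce the network between node 1 (A) and node 0 (B) by series/parallel combination:
  Rp1 = R1 ‖ R2 ‖ R3 (parallel, all between nodes 0 and 1) = 1/(1/24000 + 1/1.2 + 1/51000) = 1.2 Ω
R_th = 1.2 Ω

Final answer: V_th = 0.0005 V, R_th = 1.2 Ω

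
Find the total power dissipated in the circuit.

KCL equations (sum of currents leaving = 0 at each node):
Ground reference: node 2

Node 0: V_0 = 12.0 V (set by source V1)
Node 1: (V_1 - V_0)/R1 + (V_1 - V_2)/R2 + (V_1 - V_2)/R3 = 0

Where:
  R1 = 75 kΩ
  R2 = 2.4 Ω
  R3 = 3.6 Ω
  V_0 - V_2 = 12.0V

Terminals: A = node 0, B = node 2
Nodal analysis, taking node 2 as the 0 V reference.
Source V1 fixes V_0 = 12 V.
KCL at each unknown node (sum of currents leaving = 0; resistances in Ω):
  Node 1: (V_1 - 12)/75000 + (V_1 - 0)/2.4 + (V_1 - 0)/3.6 = 0
Collecting terms: 0.6945 × V_1 = 0.00016  =>  V_1 = 0.0002304 V
Power in each resistor, P = (ΔV)²/R:
  P_R1 = (12 - 0.0002304)²/75000 = 0.00192 W
  P_R2 = (0.0002304 - 0)²/2.4 = 0.00000002212 W
  P_R3 = (0.0002304 - 0)²/3.6 = 0.00000001475 W
P_total = P_R1 + P_R2 + P_R3 = 0.00192 W

Final answer: 0.00192 W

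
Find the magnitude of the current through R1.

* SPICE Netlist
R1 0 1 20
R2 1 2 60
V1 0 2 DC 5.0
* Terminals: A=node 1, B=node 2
Nodal analysis, taking node 2 as the 0 V reference.
Source V1 fixes V_0 = 5 V.
KCL at each unknown node (sum of currents leaving = 0; resistances in Ω):
  Node 1: (V_1 - 5)/20 + (V_1 - 0)/60 = 0
Collecting terms: 0.06667 × V_1 = 0.25  =>  V_1 = 3.75 V
I_R1 = (V_0 - V_1)/R1 = (5 - 3.75)/20 = 0.0625 A
|I_R1| = 0.0625 A

Final answer: |I_R1| = 0.0625 A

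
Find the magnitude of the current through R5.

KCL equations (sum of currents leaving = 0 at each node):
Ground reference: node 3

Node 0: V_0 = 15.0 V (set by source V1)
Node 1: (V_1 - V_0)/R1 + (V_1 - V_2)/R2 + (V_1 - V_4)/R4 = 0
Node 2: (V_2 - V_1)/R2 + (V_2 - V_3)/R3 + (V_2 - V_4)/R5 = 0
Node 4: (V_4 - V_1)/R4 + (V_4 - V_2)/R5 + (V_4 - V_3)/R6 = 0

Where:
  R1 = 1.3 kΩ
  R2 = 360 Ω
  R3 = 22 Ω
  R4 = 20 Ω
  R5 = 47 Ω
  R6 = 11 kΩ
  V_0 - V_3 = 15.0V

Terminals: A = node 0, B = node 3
Nodal analysis, taking node 3 as the 0 V reference.
Source V1 fixes V_0 = 15 V.
KCL at each unknown node (sum of currents leaving = 0; resistances in Ω):
  Node 1: (V_1 - 15)/1300 + (V_1 - V_2)/360 + (V_1 - V_4)/20 = 0
  Node 2: (V_2 - V_1)/360 + (V_2 - 0)/22 + (V_2 - V_4)/47 = 0
  Node 4: (V_4 - V_1)/20 + (V_4 - V_2)/47 + (V_4 - 0)/11000 = 0
Collecting terms (coefficients in siemens):
  0.05355·V_1 - 0.002778·V_2 - 0.05·V_4 = 0.01154
  0.06951·V_2 - 0.002778·V_1 - 0.02128·V_4 = 0
  0.07137·V_4 - 0.05·V_1 - 0.02128·V_2 = 0
Solving these 3 simultaneous equations (Gaussian elimination) gives:
  V_1 = 0.8505 V, V_2 = 0.2381 V, V_4 = 0.6669 V
I_R5 = (V_2 - V_4)/R5 = (0.2381 - 0.6669)/47 = -0.009122 A
|I_R5| = 0.009122 A

Final answer: |I_R5| = 0.009122 A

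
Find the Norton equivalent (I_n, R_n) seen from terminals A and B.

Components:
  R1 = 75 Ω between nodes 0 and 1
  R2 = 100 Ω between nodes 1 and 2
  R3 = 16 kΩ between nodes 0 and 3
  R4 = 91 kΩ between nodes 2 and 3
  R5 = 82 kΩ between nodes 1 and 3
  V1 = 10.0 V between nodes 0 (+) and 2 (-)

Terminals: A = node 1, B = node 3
Find the Thévenin equivalent first; then I_n = V_th/R_th and R_n = R_th.
Step 1 — V_th is the open-circuit voltage V_A - V_B (nothing connected across the terminals).
Nodal analysis, taking node 2 as the 0 V reference.
Source V1 fixes V_0 = 10 V.
KCL at each unknown node (sum of currents leaving = 0; resistances in Ω):
  Node 1: (V_1 - 10)/75 + (V_1 - 0)/100 + (V_1 - V_3)/82000 = 0
  Node 3: (V_3 - 10)/16000 + (V_3 - 0)/91000 + (V_3 - V_1)/82000 = 0
Collecting terms (coefficients in siemens):
  0.02335·V_1 - 0.0000122·V_3 = 0.1333
  0.00008568·V_3 - 0.0000122·V_1 = 0.000625
Determinant D = (0.02335)(0.00008568) - (-0.0000122)(-0.0000122) = 0.000002
V_1 = [(0.1333)(0.00008568) - (-0.0000122)(0.000625)]/D = 5.716 V
V_3 = [(0.02335)(0.000625) - (0.1333)(-0.0000122)]/D = 8.108 V
V_th = V_1 - V_3 = 5.716 - 8.108 = -2.392 V
Step 2 — R_th: zero the source — replace V1 by a short circuit (node 2 merges into node 0) — and find the resistance seen between A (node 1) and B (node 3).
Reduce the network between node 1 (A) and node 3 (B) by series/parallel combination:
  Rp1 = R1 ‖ R2 (parallel, both between nodes 0 and 1) = 1/(1/75 + 1/100) = 42.86 Ω
  Rp2 = R3 ‖ R4 (parallel, both between nodes 0 and 3) = 1/(1/16000 + 1/91000) = 13610 Ω
  Rs1 = Rp1 + Rp2 (series, joined only at node 0) = 42.86 + 13610 = 13650 Ω
  Rp3 = R5 ‖ Rs1 (parallel, both between nodes 1 and 3) = 1/(1/82000 + 1/13650) = 11700 Ω
R_th = 11.7 kΩ
I_n = V_th/R_th = -2.392/11700 = -0.0002044 A, and R_n = R_th = 11.7 kΩ

Final answer: I_n = -0.0002044 A, R_n = 11.7 kΩ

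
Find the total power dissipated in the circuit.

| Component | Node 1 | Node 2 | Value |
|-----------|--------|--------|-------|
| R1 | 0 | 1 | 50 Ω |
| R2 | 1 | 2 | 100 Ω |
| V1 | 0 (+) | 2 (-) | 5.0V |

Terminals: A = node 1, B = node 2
Nodal analysis, taking node 2 as the 0 V reference.
Source V1 fixes V_0 = 5 V.
KCL at each unknown node (sum of currents leaving = 0; resistances in Ω):
  Node 1: (V_1 - 5)/50 + (V_1 - 0)/100 = 0
Collecting terms: 0.03 × V_1 = 0.1  =>  V_1 = 3.333 V
Power in each resistor, P = (ΔV)²/R:
  P_R1 = (5 - 3.333)²/50 = 0.05556 W
  P_R2 = (3.333 - 0)²/100 = 0.1111 W
P_total = P_R1 + P_R2 = 0.1667 W

Final answer: 0.1667 W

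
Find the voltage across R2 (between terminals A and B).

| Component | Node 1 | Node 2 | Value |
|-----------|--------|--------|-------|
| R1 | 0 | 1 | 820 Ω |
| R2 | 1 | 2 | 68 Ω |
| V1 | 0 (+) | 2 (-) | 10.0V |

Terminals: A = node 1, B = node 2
R1 and R2 are in series across V1 (node 0 → node 1 → node 2), and the output A–B is taken across R2, so this is a voltage divider.
Series current: I = V1/(R1 + R2) = 10/(820 + 68) = 10/888 = 0.01126 A
V_R2 = I × R2 = V1 × R2/(R1 + R2) = 10 × 68/888 = 0.7658 V

Final answer: 0.7658 V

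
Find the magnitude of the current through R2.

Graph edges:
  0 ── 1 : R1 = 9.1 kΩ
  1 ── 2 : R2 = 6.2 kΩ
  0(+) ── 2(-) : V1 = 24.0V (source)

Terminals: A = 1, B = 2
Nodal analysis, taking node 2 as the 0 V reference.
Source V1 fixes V_0 = 24 V.
KCL at each unknown node (sum of currents leaving = 0; resistances in Ω):
  Node 1: (V_1 - 24)/9100 + (V_1 - 0)/6200 = 0
Collecting terms: 0.0002712 × V_1 = 0.002637  =>  V_1 = 9.725 V
I_R2 = (V_1 - V_2)/R2 = (9.725 - 0)/6200 = 0.001569 A
|I_R2| = 0.001569 A

Final answer: |I_R2| = 0.001569 A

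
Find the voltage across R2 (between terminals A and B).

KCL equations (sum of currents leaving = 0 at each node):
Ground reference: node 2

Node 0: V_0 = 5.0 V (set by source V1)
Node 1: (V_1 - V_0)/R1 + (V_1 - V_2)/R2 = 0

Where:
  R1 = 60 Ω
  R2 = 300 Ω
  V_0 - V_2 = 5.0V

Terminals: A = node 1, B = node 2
R1 and R2 are in series across V1 (node 0 → node 1 → node 2), and the output A–B is taken across R2, so this is a voltage divider.
Series current: I = V1/(R1 + R2) = 5/(60 + 300) = 5/360 = 0.01389 A
V_R2 = I × R2 = V1 × R2/(R1 + R2) = 5 × 300/360 = 4.167 V

Final answer: 4.167 V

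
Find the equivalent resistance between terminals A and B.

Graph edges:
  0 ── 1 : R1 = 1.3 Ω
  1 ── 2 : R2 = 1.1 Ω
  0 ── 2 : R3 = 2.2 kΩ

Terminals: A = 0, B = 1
Reduce the network between node 0 (A) and node 1 (B) by series/parallel combination:
  Rs1 = R3 + R2 (series, joined only at node 2) = 2200 + 1.1 = 2201 Ω
  Rp1 = R1 ‖ Rs1 (parallel, both between nodes 0 and 1) = 1/(1/1.3 + 1/2201) = 1.299 Ω
R_eq = 1.299 Ω

Final answer: 1.299 Ω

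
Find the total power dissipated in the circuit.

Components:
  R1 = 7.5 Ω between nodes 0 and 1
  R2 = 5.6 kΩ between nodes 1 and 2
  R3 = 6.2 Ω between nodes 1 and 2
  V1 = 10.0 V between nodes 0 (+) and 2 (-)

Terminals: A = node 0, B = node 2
Nodal analysis, taking node 2 as the 0 V reference.
Source V1 fixes V_0 = 10 V.
KCL at each unknown node (sum of currents leaving = 0; resistances in Ω):
  Node 1: (V_1 - 10)/7.5 + (V_1 - 0)/5600 + (V_1 - 0)/6.2 = 0
Collecting terms: 0.2948 × V_1 = 1.333  =>  V_1 = 4.523 V
Power in each resistor, P = (ΔV)²/R:
  P_R1 = (10 - 4.523)²/7.5 = 4 W
  P_R2 = (4.523 - 0)²/5600 = 0.003653 W
  P_R3 = (4.523 - 0)²/6.2 = 3.299 W
P_total = P_R1 + P_R2 + P_R3 = 7.303 W

Final answer: 7.303 W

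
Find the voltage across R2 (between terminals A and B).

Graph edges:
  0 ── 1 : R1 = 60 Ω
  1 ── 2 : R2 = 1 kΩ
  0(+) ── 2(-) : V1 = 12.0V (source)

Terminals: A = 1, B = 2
R1 and R2 are in series across V1 (node 0 → node 1 → node 2), and the output A–B is taken across R2, so this is a voltage divider.
Series current: I = V1/(R1 + R2) = 12/(60 + 1000) = 12/1060 = 0.01132 A
V_R2 = I × R2 = V1 × R2/(R1 + R2) = 12 × 1000/1060 = 11.32 V

Final answer: 11.32 V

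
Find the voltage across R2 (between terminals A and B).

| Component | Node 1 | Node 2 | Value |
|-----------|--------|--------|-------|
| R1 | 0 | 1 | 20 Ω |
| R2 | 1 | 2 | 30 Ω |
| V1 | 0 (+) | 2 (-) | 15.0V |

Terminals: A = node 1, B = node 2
R1 and R2 are in series across V1 (node 0 → node 1 → node 2), and the output A–B is taken across R2, so this is a voltage divider.
Series current: I = V1/(R1 + R2) = 15/(20 + 30) = 15/50 = 0.3 A
V_R2 = I × R2 = V1 × R2/(R1 + R2) = 15 × 30/50 = 9 V

Final answer: 9 V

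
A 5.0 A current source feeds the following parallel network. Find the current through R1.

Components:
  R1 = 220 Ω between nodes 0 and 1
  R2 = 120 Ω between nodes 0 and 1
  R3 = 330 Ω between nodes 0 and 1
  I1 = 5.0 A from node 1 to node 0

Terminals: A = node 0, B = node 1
All resistors sit directly between nodes 0 and 1, so they are in parallel and share one voltage V; the full source current 5 A splits among them.
1/R_par = 1/220 + 1/120 + 1/330 = 0.01591 S  =>  R_par = 62.86 Ω
V = I × R_par = 5 × 62.86 = 314.3 V
I_R1 = V/R1 = 314.3/220 = 1.429 A

Final answer: 1.429 A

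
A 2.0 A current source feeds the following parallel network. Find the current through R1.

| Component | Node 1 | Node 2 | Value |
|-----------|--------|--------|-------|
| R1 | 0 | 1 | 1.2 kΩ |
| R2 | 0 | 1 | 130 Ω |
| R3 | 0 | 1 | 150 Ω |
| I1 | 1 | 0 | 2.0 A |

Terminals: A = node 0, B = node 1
All resistors sit directly between nodes 0 and 1, so they are in parallel and share one voltage V; the full source current 2 A splits among them.
1/R_par = 1/1200 + 1/130 + 1/150 = 0.01519 S  =>  R_par = 65.82 Ω
V = I × R_par = 2 × 65.82 = 131.6 V
I_R1 = V/R1 = 131.6/1200 = 0.1097 A

Final answer: 0.1097 A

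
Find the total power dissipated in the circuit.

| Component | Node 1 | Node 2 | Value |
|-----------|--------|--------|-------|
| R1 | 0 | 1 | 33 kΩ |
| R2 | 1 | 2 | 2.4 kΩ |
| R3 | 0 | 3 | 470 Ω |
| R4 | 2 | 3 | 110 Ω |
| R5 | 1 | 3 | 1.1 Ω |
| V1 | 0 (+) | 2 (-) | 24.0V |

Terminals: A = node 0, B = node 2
Nodal analysis, taking node 2 as the 0 V reference.
Source V1 fixes V_0 = 24 V.
KCL at each unknown node (sum of currents leaving = 0; resistances in Ω):
  Node 1: (V_1 - 24)/33000 + (V_1 - 0)/2400 + (V_1 - V_3)/1.1 = 0
  Node 3: (V_3 - 24)/470 + (V_3 - 0)/110 + (V_3 - V_1)/1.1 = 0
Collecting terms (coefficients in siemens):
  0.9095·V_1 - 0.9091·V_3 = 0.0007273
  0.9203·V_3 - 0.9091·V_1 = 0.05106
Determinant D = (0.9095)(0.9203) - (-0.9091)(-0.9091) = 0.01061
V_1 = [(0.0007273)(0.9203) - (-0.9091)(0.05106)]/D = 4.438 V
V_3 = [(0.9095)(0.05106) - (0.0007273)(-0.9091)]/D = 4.44 V
Power in each resistor, P = (ΔV)²/R:
  P_R1 = (24 - 4.438)²/33000 = 0.0116 W
  P_R2 = (4.438 - 0)²/2400 = 0.008208 W
  P_R3 = (24 - 4.44)²/470 = 0.8141 W
  P_R4 = (0 - 4.44)²/110 = 0.1792 W
  P_R5 = (4.438 - 4.44)²/1.1 = 0.000001737 W
P_total = P_R1 + P_R2 + P_R3 + P_R4 + P_R5 = 1.013 W

Final answer: 1.013 W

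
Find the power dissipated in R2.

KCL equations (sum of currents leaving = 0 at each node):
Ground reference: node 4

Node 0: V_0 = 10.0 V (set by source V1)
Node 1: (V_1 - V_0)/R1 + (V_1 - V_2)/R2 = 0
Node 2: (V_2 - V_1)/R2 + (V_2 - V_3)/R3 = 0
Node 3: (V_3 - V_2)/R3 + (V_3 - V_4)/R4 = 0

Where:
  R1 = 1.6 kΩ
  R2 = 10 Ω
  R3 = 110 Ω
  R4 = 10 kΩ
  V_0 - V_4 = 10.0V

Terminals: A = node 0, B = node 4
Nodal analysis, taking node 4 as the 0 V reference.
Source V1 fixes V_0 = 10 V.
KCL at each unknown node (sum of currents leaving = 0; resistances in Ω):
  Node 1: (V_1 - 10)/1600 + (V_1 - V_2)/10 = 0
  Node 2: (V_2 - V_1)/10 + (V_2 - V_3)/110 = 0
  Node 3: (V_3 - V_2)/110 + (V_3 - 0)/10000 = 0
Collecting terms (coefficients in siemens):
  0.1006·V_1 - 0.1·V_2 = 0.00625
  0.1091·V_2 - 0.1·V_1 - 0.009091·V_3 = 0
  0.009191·V_3 - 0.009091·V_2 = 0
Solving these 3 simultaneous equations (Gaussian elimination) gives:
  V_1 = 8.635 V, V_2 = 8.626 V, V_3 = 8.532 V
I_R2 = (V_1 - V_2)/R2 = (8.635 - 8.626)/10 = 0.0008532 A
P_R2 = I_R2² × R2 = (0.0008532)² × 10 = 0.00000728 W

Final answer: 7.28e-06 W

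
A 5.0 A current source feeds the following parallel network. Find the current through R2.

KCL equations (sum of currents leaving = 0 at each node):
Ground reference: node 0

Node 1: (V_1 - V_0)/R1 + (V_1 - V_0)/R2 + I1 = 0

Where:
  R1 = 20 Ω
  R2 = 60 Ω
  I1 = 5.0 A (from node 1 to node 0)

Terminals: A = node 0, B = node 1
All resistors sit directly between nodes 0 and 1, so they are in parallel and share one voltage V; the full source current 5 A splits among them.
1/R_par = 1/20 + 1/60 = 0.06667 S  =>  R_par = 15 Ω
V = I × R_par = 5 × 15 = 75 V
I_R2 = V/R2 = 75/60 = 1.25 A

Final answer: 1.25 A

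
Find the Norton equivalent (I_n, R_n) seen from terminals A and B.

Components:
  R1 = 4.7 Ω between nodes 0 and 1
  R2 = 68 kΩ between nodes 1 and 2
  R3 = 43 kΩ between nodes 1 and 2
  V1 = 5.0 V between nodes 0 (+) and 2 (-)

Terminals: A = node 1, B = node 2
Find the Thévenin equivalent first; then I_n = V_th/R_th and R_n = R_th.
Step 1 — V_th is the open-circuit voltage V_A - V_B (nothing connected across the terminals).
Nodal analysis, taking node 2 as the 0 V reference.
Source V1 fixes V_0 = 5 V.
KCL at each unknown node (sum of currents leaving = 0; resistances in Ω):
  Node 1: (V_1 - 5)/4.7 + (V_1 - 0)/68000 + (V_1 - 0)/43000 = 0
Collecting terms: 0.2128 × V_1 = 1.064  =>  V_1 = 4.999 V
V_th = V_1 - V_2 = 4.999 - 0 = 4.999 V
Step 2 — R_th: zero the source — replace V1 by a short circuit (node 2 merges into node 0) — and find the resistance seen between A (node 1) and B (node 0).
Reduce the network between node 1 (A) and node 0 (B) by series/parallel combination:
  Rp1 = R1 ‖ R2 ‖ R3 (parallel, all between nodes 0 and 1) = 1/(1/4.7 + 1/68000 + 1/43000) = 4.699 Ω
R_th = 4.699 Ω
I_n = V_th/R_th = 4.999/4.699 = 1.064 A, and R_n = R_th = 4.699 Ω

Final answer: I_n = 1.064 A, R_n = 4.699 Ω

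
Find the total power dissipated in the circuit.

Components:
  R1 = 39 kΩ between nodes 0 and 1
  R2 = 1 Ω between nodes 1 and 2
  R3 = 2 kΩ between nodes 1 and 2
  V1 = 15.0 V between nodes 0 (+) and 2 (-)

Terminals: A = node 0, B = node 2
Nodal analysis, taking node 2 as the 0 V reference.
Source V1 fixes V_0 = 15 V.
KCL at each unknown node (sum of currents leaving = 0; resistances in Ω):
  Node 1: (V_1 - 15)/39000 + (V_1 - 0)/1 + (V_1 - 0)/2000 = 0
Collecting terms: 1.001 × V_1 = 0.0003846  =>  V_1 = 0.0003844 V
Power in each resistor, P = (ΔV)²/R:
  P_R1 = (15 - 0.0003844)²/39000 = 0.005769 W
  P_R2 = (0.0003844 - 0)²/1 = 0.0000001478 W
  P_R3 = (0.0003844 - 0)²/2000 = 0.00000000007389 W
P_total = P_R1 + P_R2 + P_R3 = 0.005769 W

Final answer: 0.005769 W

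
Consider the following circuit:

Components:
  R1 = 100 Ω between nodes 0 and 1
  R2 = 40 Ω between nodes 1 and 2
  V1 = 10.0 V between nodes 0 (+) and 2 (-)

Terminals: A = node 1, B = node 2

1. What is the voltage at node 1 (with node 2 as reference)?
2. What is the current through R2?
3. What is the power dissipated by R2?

Nodal analysis, taking node 2 as the 0 V reference.
Source V1 fixes V_0 = 10 V.
KCL at each unknown node (sum of currents leaving = 0; resistances in Ω):
  Node 1: (V_1 - 10)/100 + (V_1 - 0)/40 = 0
Collecting terms: 0.035 × V_1 = 0.1  =>  V_1 = 2.857 V
Part 1:
  Read off the nodal solution: V_1 = 2.857 V
Part 2:
  I_R2 = (V_1 - V_2)/R2 = (2.857 - 0)/40 = 0.07143 A
  Magnitude: I_R2 = 0.07143 A
Part 3:
  I_R2 = (V_1 - V_2)/R2 = (2.857 - 0)/40 = 0.07143 A
  P_R2 = I_R2² × R2 = (0.07143)² × 40 = 0.2041 W

Final answers:
1. V_1 = 2.857 V
2. I_R2 = 0.07143 A
3. P_R2 = 0.2041 W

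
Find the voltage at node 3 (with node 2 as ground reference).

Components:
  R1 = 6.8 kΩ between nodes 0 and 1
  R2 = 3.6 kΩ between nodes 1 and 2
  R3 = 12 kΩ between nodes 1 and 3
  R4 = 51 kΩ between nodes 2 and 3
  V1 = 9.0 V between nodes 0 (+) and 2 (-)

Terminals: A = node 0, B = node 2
Nodal analysis, taking node 2 as the 0 V reference.
Source V1 fixes V_0 = 9 V.
KCL at each unknown node (sum of currents leaving = 0; resistances in Ω):
  Node 1: (V_1 - 9)/6800 + (V_1 - 0)/3600 + (V_1 - V_3)/12000 = 0
  Node 3: (V_3 - V_1)/12000 + (V_3 - 0)/51000 = 0
Collecting terms (coefficients in siemens):
  0.0005082·V_1 - 0.00008333·V_3 = 0.001324
  0.0001029·V_3 - 0.00008333·V_1 = 0
Determinant D = (0.0005082)(0.0001029) - (-0.00008333)(-0.00008333) = 0.00000004537
V_1 = [(0.001324)(0.0001029) - (-0.00008333)(0)]/D = 3.003 V
V_3 = [(0.0005082)(0) - (0.001324)(-0.00008333)]/D = 2.431 V
The requested potential is V_3 = 2.431 V.

Final answer: V_3 = 2.431 V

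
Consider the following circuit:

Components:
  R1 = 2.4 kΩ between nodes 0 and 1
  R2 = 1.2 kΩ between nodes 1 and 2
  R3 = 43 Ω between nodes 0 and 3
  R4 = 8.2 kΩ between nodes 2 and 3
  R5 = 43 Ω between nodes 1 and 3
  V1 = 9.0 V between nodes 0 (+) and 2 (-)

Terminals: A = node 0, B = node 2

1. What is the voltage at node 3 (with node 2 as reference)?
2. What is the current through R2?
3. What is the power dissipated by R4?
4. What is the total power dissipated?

Nodal analysis, taking node 2 as the 0 V reference.
Source V1 fixes V_0 = 9 V.
KCL at each unknown node (sum of currents leaving = 0; resistances in Ω):
  Node 1: (V_1 - 9)/2400 + (V_1 - 0)/1200 + (V_1 - V_3)/43 = 0
  Node 3: (V_3 - 9)/43 + (V_3 - 0)/8200 + (V_3 - V_1)/43 = 0
Collecting terms (coefficients in siemens):
  0.02451·V_1 - 0.02326·V_3 = 0.00375
  0.04663·V_3 - 0.02326·V_1 = 0.2093
Determinant D = (0.02451)(0.04663) - (-0.02326)(-0.02326) = 0.000602
V_1 = [(0.00375)(0.04663) - (-0.02326)(0.2093)]/D = 8.377 V
V_3 = [(0.02451)(0.2093) - (0.00375)(-0.02326)]/D = 8.666 V
Part 1:
  Read off the nodal solution: V_3 = 8.666 V
Part 2:
  I_R2 = (V_1 - V_2)/R2 = (8.377 - 0)/1200 = 0.00698 A
  Magnitude: I_R2 = 0.00698 A
Part 3:
  I_R4 = (V_2 - V_3)/R4 = (0 - 8.666)/8200 = -0.001057 A
  P_R4 = I_R4² × R4 = (-0.001057)² × 8200 = 0.009158 W
Part 4:
  Power in each resistor, P = (ΔV)²/R:
    P_R1 = (9 - 8.377)²/2400 = 0.0001619 W
    P_R2 = (8.377 - 0)²/1200 = 0.05847 W
    P_R3 = (9 - 8.666)²/43 = 0.002601 W
    P_R4 = (0 - 8.666)²/8200 = 0.009158 W
    P_R5 = (8.377 - 8.666)²/43 = 0.001942 W
  P_total = P_R1 + P_R2 + P_R3 + P_R4 + P_R5 = 0.07234 W

Final answers:
1. V_3 = 8.666 V
2. I_R2 = 0.00698 A
3. P_R4 = 0.009158 W
4. P_total = 0.07234 W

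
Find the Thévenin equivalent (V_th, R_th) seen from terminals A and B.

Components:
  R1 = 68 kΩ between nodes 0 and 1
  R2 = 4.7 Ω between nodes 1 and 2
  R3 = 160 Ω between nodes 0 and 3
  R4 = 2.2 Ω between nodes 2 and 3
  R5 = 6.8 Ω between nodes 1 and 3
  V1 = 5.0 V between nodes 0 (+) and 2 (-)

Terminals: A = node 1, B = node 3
Step 1 — V_th is the open-circuit voltage V_A - V_B (nothing connected across the terminals).
Nodal analysis, taking node 2 as the 0 V reference.
Source V1 fixes V_0 = 5 V.
KCL at each unknown node (sum of currents leaving = 0; resistances in Ω):
  Node 1: (V_1 - 5)/68000 + (V_1 - 0)/4.7 + (V_1 - V_3)/6.8 = 0
  Node 3: (V_3 - 5)/160 + (V_3 - 0)/2.2 + (V_3 - V_1)/6.8 = 0
Collecting terms (coefficients in siemens):
  0.3598·V_1 - 0.1471·V_3 = 0.00007353
  0.6079·V_3 - 0.1471·V_1 = 0.03125
Determinant D = (0.3598)(0.6079) - (-0.1471)(-0.1471) = 0.1971
V_1 = [(0.00007353)(0.6079) - (-0.1471)(0.03125)]/D = 0.02354 V
V_3 = [(0.3598)(0.03125) - (0.00007353)(-0.1471)]/D = 0.05711 V
V_th = V_1 - V_3 = 0.02354 - 0.05711 = -0.03356 V
Step 2 — R_th: zero the source — replace V1 by a short circuit (node 2 merges into node 0) — and find the resistance seen between A (node 1) and B (node 3).
Reduce the network between node 1 (A) and node 3 (B) by series/parallel combination:
  Rp1 = R1 ‖ R2 (parallel, both between nodes 0 and 1) = 1/(1/68000 + 1/4.7) = 4.7 Ω
  Rp2 = R3 ‖ R4 (parallel, both between nodes 0 and 3) = 1/(1/160 + 1/2.2) = 2.17 Ω
  Rs1 = Rp1 + Rp2 (series, joined only at node 0) = 4.7 + 2.17 = 6.87 Ω
  Rp3 = R5 ‖ Rs1 (parallel, both between nodes 1 and 3) = 1/(1/6.8 + 1/6.87) = 3.417 Ω
R_th = 3.417 Ω

Final answer: V_th = -0.03356 V, R_th = 3.417 Ω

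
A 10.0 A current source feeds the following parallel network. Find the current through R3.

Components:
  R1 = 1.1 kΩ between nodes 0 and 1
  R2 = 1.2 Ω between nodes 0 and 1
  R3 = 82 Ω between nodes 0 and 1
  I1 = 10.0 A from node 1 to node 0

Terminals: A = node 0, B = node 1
All resistors sit directly between nodes 0 and 1, so they are in parallel and share one voltage V; the full source current 10 A splits among them.
1/R_par = 1/1100 + 1/1.2 + 1/82 = 0.8464 S  =>  R_par = 1.181 Ω
V = I × R_par = 10 × 1.181 = 11.81 V
I_R3 = V/R3 = 11.81/82 = 0.1441 A

Final answer: 0.1441 A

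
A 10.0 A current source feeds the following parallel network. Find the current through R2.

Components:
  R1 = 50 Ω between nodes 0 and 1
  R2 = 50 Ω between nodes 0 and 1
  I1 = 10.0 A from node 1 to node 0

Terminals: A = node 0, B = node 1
All resistors sit directly between nodes 0 and 1, so they are in parallel and share one voltage V; the full source current 10 A splits among them.
1/R_par = 1/50 + 1/50 = 0.04 S  =>  R_par = 25 Ω
V = I × R_par = 10 × 25 = 250 V
I_R2 = V/R2 = 250/50 = 5 A

Final answer: 5 A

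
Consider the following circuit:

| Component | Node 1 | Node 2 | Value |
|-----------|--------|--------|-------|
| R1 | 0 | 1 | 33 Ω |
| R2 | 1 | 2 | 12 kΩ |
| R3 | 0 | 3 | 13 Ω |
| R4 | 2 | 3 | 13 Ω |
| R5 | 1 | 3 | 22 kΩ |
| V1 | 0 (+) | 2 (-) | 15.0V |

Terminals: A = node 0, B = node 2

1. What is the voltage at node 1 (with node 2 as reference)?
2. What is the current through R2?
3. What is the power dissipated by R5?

Nodal analysis, taking node 2 as the 0 V reference.
Source V1 fixes V_0 = 15 V.
KCL at each unknown node (sum of currents leaving = 0; resistances in Ω):
  Node 1: (V_1 - 15)/33 + (V_1 - 0)/12000 + (V_1 - V_3)/22000 = 0
  Node 3: (V_3 - 15)/13 + (V_3 - 0)/13 + (V_3 - V_1)/22000 = 0
Collecting terms (coefficients in siemens):
  0.03043·V_1 - 0.00004545·V_3 = 0.4545
  0.1539·V_3 - 0.00004545·V_1 = 1.154
Determinant D = (0.03043)(0.1539) - (-0.00004545)(-0.00004545) = 0.004683
V_1 = [(0.4545)(0.1539) - (-0.00004545)(1.154)]/D = 14.95 V
V_3 = [(0.03043)(1.154) - (0.4545)(-0.00004545)]/D = 7.502 V
Part 1:
  Read off the nodal solution: V_1 = 14.95 V
Part 2:
  I_R2 = (V_1 - V_2)/R2 = (14.95 - 0)/12000 = 0.001246 A
  Magnitude: I_R2 = 0.001246 A
Part 3:
  I_R5 = (V_1 - V_3)/R5 = (14.95 - 7.502)/22000 = 0.0003384 A
  P_R5 = I_R5² × R5 = (0.0003384)² × 22000 = 0.00252 W

Final answers:
1. V_1 = 14.95 V
2. I_R2 = 0.001246 A
3. P_R5 = 0.00252 W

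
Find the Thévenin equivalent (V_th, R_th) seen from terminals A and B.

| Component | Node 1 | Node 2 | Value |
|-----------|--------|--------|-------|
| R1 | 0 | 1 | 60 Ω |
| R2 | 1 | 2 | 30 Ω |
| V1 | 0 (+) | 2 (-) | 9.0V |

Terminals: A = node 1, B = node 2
Step 1 — V_th is the open-circuit voltage V_A - V_B (nothing connected across the terminals).
Nodal analysis, taking node 2 as the 0 V reference.
Source V1 fixes V_0 = 9 V.
KCL at each unknown node (sum of currents leaving = 0; resistances in Ω):
  Node 1: (V_1 - 9)/60 + (V_1 - 0)/30 = 0
Collecting terms: 0.05 × V_1 = 0.15  =>  V_1 = 3 V
V_th = V_1 - V_2 = 3 - 0 = 3 V
Step 2 — R_th: zero the source — replace V1 by a short circuit (node 2 merges into node 0) — and find the resistance seen between A (node 1) and B (node 0).
Reduce the network between node 1 (A) and node 0 (B) by series/parallel combination:
  Rp1 = R1 ‖ R2 (parallel, both between nodes 0 and 1) = 1/(1/60 + 1/30) = 20 Ω
R_th = 20 Ω

Final answer: V_th = 3 V, R_th = 20 Ω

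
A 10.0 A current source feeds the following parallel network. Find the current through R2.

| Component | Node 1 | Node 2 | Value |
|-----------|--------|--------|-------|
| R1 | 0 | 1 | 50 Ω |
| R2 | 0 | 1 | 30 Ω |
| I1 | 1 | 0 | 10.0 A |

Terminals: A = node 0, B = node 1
All resistors sit directly between nodes 0 and 1, so they are in parallel and share one voltage V; the full source current 10 A splits among them.
1/R_par = 1/50 + 1/30 = 0.05333 S  =>  R_par = 18.75 Ω
V = I × R_par = 10 × 18.75 = 187.5 V
I_R2 = V/R2 = 187.5/30 = 6.25 A

Final answer: 6.25 A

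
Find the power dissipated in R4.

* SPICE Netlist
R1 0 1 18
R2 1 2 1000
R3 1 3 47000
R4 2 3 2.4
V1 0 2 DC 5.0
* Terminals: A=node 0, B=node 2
Nodal analysis, taking node 2 as the 0 V reference.
Source V1 fixes V_0 = 5 V.
KCL at each unknown node (sum of currents leaving = 0; resistances in Ω):
  Node 1: (V_1 - 5)/18 + (V_1 - 0)/1000 + (V_1 - V_3)/47000 = 0
  Node 3: (V_3 - V_1)/47000 + (V_3 - 0)/2.4 = 0
Collecting terms (coefficients in siemens):
  0.05658·V_1 - 0.00002128·V_3 = 0.2778
  0.4167·V_3 - 0.00002128·V_1 = 0
Determinant D = (0.05658)(0.4167) - (-0.00002128)(-0.00002128) = 0.02357
V_1 = [(0.2778)(0.4167) - (-0.00002128)(0)]/D = 4.91 V
V_3 = [(0.05658)(0) - (0.2778)(-0.00002128)]/D = 0.0002507 V
I_R4 = (V_2 - V_3)/R4 = (0 - 0.0002507)/2.4 = -0.0001045 A
P_R4 = I_R4² × R4 = (-0.0001045)² × 2.4 = 0.00000002619 W

Final answer: 2.619e-08 W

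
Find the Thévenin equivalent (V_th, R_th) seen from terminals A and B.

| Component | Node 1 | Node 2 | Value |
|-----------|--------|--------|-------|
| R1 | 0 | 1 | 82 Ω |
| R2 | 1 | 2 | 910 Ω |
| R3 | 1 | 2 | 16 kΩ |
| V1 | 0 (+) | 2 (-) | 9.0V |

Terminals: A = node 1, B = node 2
Step 1 — V_th is the open-circuit voltage V_A - V_B (nothing connected across the terminals).
Nodal analysis, taking node 2 as the 0 V reference.
Source V1 fixes V_0 = 9 V.
KCL at each unknown node (sum of currents leaving = 0; resistances in Ω):
  Node 1: (V_1 - 9)/82 + (V_1 - 0)/910 + (V_1 - 0)/16000 = 0
Collecting terms: 0.01336 × V_1 = 0.1098  =>  V_1 = 8.217 V
V_th = V_1 - V_2 = 8.217 - 0 = 8.217 V
Step 2 — R_th: zero the source — replace V1 by a short circuit (node 2 merges into node 0) — and find the resistance seen between A (node 1) and B (node 0).
Reduce the network between node 1 (A) and node 0 (B) by series/parallel combination:
  Rp1 = R1 ‖ R2 ‖ R3 (parallel, all between nodes 0 and 1) = 1/(1/82 + 1/910 + 1/16000) = 74.87 Ω
R_th = 74.87 Ω

Final answer: V_th = 8.217 V, R_th = 74.87 Ω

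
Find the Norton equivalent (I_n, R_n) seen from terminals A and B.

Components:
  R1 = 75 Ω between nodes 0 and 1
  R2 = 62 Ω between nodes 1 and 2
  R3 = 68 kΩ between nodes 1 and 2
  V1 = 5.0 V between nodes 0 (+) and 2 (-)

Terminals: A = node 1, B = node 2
Find the Thévenin equivalent first; then I_n = V_th/R_th and R_n = R_th.
Step 1 — V_th is the open-circuit voltage V_A - V_B (nothing connected across the terminals).
Nodal analysis, taking node 2 as the 0 V reference.
Source V1 fixes V_0 = 5 V.
KCL at each unknown node (sum of currents leaving = 0; resistances in Ω):
  Node 1: (V_1 - 5)/75 + (V_1 - 0)/62 + (V_1 - 0)/68000 = 0
Collecting terms: 0.02948 × V_1 = 0.06667  =>  V_1 = 2.262 V
V_th = V_1 - V_2 = 2.262 - 0 = 2.262 V
Step 2 — R_th: zero the source — replace V1 by a short circuit (node 2 merges into node 0) — and find the resistance seen between A (node 1) and B (node 0).
Reduce the network between node 1 (A) and node 0 (B) by series/parallel combination:
  Rp1 = R1 ‖ R2 ‖ R3 (parallel, all between nodes 0 and 1) = 1/(1/75 + 1/62 + 1/68000) = 33.92 Ω
R_th = 33.92 Ω
I_n = V_th/R_th = 2.262/33.92 = 0.06667 A, and R_n = R_th = 33.92 Ω

Final answer: I_n = 0.06667 A, R_n = 33.92 Ω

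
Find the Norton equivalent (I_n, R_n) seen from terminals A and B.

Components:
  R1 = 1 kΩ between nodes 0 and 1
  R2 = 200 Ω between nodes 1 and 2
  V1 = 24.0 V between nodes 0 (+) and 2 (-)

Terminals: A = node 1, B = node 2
Find the Thévenin equivalent first; then I_n = V_th/R_th and R_n = R_th.
Step 1 — V_th is the open-circuit voltage V_A - V_B (nothing connected across the terminals).
Nodal analysis, taking node 2 as the 0 V reference.
Source V1 fixes V_0 = 24 V.
KCL at each unknown node (sum of currents leaving = 0; resistances in Ω):
  Node 1: (V_1 - 24)/1000 + (V_1 - 0)/200 = 0
Collecting terms: 0.006 × V_1 = 0.024  =>  V_1 = 4 V
V_th = V_1 - V_2 = 4 - 0 = 4 V
Step 2 — R_th: zero the source — replace V1 by a short circuit (node 2 merges into node 0) — and find the resistance seen between A (node 1) and B (node 0).
Reduce the network between node 1 (A) and node 0 (B) by series/parallel combination:
  Rp1 = R1 ‖ R2 (parallel, both between nodes 0 and 1) = 1/(1/1000 + 1/200) = 166.7 Ω
R_th = 166.7 Ω
I_n = V_th/R_th = 4/166.7 = 0.024 A, and R_n = R_th = 166.7 Ω

Final answer: I_n = 0.024 A, R_n = 166.7 Ω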